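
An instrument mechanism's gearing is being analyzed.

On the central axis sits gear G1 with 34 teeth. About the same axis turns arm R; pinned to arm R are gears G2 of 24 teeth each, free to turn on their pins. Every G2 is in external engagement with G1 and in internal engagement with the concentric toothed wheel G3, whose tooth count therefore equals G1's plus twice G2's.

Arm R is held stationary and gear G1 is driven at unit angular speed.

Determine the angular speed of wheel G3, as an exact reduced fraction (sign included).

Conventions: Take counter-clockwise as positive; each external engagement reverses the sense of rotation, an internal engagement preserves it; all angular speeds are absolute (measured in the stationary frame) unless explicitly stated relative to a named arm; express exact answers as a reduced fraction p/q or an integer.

topology: planetary set — G1 34T / G2 24T / G3 82T, arm = carrier (Willis)
ring teeth: 34 + 2·24 = 82
34(ω_sun−ω_arm) = −82(ω_ring−ω_arm),  ω_arm = 0, ω_sun = 1
ω_ring = 0 − (34/82)(1−0) = -17/41
exact speed ratio = -17/41

-17/41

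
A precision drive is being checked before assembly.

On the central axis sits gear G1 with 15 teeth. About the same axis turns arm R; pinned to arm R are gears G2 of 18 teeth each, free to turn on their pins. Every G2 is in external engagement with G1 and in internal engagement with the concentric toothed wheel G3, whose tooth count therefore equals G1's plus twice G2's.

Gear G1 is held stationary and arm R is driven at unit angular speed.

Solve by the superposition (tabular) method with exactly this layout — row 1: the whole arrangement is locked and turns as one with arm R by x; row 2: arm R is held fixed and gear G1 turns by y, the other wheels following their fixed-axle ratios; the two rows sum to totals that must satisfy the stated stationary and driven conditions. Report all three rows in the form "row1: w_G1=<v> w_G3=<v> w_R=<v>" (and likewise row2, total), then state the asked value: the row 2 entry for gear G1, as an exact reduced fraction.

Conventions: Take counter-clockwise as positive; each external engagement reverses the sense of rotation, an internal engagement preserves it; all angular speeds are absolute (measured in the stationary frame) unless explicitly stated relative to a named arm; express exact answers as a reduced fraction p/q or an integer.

row1: w_G1=1 w_G3=1 w_R=1
row2: w_G1=-1 w_G3=5/17 w_R=0
total: w_G1=0 w_G3=22/17 w_R=1
asked value: -1

topology: planetary set — G1 15T / G2 18T / G3 51T, arm = carrier (Willis)
row 1 — lock + rotate with arm: ω_sun = ω_ring = ω_arm = x
row 2 (arm held, sun turns y): ω_ring = −(15/51)·y, ω_arm = 0
boundary: total ω_sun = x + y = 0 and total ω_arm = x = 1  ⇒  y = -1, x = 1
row 2 ring = −(15/51)·(-1) = 5/17
totals (row 1 + row 2): sun 1 + (-1) = 0, ring 1 + 5/17 = 22/17, arm 1 + 0 = 1
asked cell (row2, sun) = -1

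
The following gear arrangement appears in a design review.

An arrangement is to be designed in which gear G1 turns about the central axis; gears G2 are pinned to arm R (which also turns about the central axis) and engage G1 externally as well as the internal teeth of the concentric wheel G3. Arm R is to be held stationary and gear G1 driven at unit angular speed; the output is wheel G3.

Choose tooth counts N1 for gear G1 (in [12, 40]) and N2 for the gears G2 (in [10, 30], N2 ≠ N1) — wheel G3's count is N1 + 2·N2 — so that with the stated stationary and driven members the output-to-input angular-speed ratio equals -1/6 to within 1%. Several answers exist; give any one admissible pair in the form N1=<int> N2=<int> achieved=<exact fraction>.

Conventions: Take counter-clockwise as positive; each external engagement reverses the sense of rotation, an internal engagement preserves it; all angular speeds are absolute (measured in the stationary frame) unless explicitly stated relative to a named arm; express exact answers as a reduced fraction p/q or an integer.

N1=12 N2=30 achieved=-1/6

design class (target -1/6): planetary set
Willis with ω_arm = 0: ω_ring/ω_sun = −N1/N3; set equal to -1/6  ⇒  N3/N1 = −1/(-1/6) = 6
N3 = N1 + 2·N2  ⇒  N2/N1 = (N3/N1 − 1)/2 = (6 − 1)/2 = 5/2
smallest multiple with N1 ≥ 12 and N2 ≥ 10: k = 6  ⇒  N1 = 6·2 = 12, N2 = 6·5 = 30 (N1 ≤ 40, N2 ≤ 30, N2 ≠ N1 ✓), N3 = 12 + 2·30 = 72
check: −N1/N3 with N1 = 12, N3 = 72 gives -1/6; |achieved − target| = 0 ≤ 1/600 ✓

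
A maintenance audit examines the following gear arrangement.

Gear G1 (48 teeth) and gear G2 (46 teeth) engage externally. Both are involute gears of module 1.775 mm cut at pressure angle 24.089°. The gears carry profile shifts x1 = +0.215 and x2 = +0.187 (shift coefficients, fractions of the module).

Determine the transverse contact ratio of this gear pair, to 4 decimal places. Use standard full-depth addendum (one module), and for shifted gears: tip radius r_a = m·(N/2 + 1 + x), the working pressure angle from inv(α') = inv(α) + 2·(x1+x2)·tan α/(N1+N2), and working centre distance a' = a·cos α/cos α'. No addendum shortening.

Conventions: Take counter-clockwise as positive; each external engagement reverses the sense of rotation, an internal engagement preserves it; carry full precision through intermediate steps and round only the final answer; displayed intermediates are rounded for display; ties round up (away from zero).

1.5191

class = single-mesh tooth geometry [involute pair 48T × 46T, m = 1.775]
base radii: r_b1 = 38.890075, r_b2 = 37.269655
tip radii: r_a1 = 44.756625, r_a2 = 42.931925
inv(α') = inv(24.089°) + 2·(+0.215+0.187)·tan α/(48+46) = 0.03048293  ⇒  α' = 25.13294°
a' = a·cos α / cos α' = 83.4250·cos 24.089°/cos 25.13294° = 84.124208
action lengths: √(r_a1²−r_b1²) = 22.152146, √(r_a2²−r_b2²) = 21.310162
base pitch p_b = π·m·cos α = 5.090699
CR = (22.152146 + 21.310162 − 84.124208·sin 25.13294°)/5.090699 = 1.519060
contact ratio ≈ 1.5191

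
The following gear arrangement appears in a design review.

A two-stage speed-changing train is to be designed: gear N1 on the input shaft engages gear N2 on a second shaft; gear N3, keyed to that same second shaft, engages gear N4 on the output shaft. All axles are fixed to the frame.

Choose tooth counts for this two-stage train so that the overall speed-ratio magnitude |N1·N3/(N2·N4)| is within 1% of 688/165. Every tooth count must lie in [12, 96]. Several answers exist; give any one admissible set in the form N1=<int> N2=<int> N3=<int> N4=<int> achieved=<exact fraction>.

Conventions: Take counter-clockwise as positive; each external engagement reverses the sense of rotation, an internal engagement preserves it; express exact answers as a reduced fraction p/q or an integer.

topology: fixed-axis compound train — 2 stages, target 688/165
target = 688/165 in lowest terms: an exact hit needs N1·N3 = k·688 and N2·N4 = k·165 for one integer k, every count in [12, 96]; additionally prefer no 1:1 stage (N1 ≠ N2, N3 ≠ N4)
k = 1: no 1:1-free in-range split of k·688 and k·165 into factor pairs; take k = 2
k = 2: N1·N3 = 1376 = 16·86, N2·N4 = 330 = 15·22
achieved = 16·86/(15·22) = 688/165; |achieved − target| = 0 ≤ 172/4125 ✓

N1=16 N2=15 N3=86 N4=22 achieved=688/165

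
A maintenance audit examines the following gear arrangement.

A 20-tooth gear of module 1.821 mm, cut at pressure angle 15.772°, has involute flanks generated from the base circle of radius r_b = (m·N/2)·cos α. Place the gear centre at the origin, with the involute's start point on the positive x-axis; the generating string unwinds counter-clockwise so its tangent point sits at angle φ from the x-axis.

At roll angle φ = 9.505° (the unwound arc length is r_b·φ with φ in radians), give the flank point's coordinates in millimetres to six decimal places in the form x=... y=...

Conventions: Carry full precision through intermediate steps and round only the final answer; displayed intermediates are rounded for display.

recognized (one wheel, involute flank): single-mesh tooth geometry, m = 1.821, N = 20
pitch radius r_p = m·N/2 = 1.821·20/2 = 18.210000
base radius r_b = r_p·cos α = 18.210000·cos 15.772° = 17.524411
roll angle φ = 9.505° = 0.16589355 rad
x = r_b·(cos φ + φ·sin φ) = 17.763896
y = r_b·(sin φ − φ·cos φ) = 0.026596

x=17.763896 y=0.026596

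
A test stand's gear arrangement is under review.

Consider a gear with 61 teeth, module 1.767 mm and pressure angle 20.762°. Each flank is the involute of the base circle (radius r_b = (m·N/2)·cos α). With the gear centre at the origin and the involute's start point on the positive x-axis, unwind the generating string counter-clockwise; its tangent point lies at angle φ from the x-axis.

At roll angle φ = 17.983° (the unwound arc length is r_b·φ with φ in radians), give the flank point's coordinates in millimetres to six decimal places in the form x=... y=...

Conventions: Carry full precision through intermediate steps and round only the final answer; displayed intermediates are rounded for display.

x=52.815049 y=0.514268

class = single-mesh tooth geometry [base-circle involute, m = 1.767, 61T]
pitch radius r_p = m·N/2 = 1.767·61/2 = 53.893500
base radius r_b = r_p·cos α = 53.893500·cos 20.762° = 50.393709
roll angle φ = 17.983° = 0.31386256 rad
x = r_b·(cos φ + φ·sin φ) = 52.815049
y = r_b·(sin φ − φ·cos φ) = 0.514268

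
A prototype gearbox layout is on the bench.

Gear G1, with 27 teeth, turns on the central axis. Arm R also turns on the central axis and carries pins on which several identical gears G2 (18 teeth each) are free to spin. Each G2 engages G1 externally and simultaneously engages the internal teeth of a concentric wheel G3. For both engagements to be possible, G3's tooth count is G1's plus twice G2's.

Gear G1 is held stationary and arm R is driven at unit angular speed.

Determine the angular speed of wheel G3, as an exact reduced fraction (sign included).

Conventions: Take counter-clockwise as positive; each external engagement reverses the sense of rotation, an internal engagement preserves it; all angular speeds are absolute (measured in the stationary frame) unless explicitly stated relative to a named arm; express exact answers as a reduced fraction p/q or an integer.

10/7

planetary set (27T centre, 18T on arm, 63T internal) — Willis relation
ring teeth: 27 + 2·18 = 63
27(ω_sun−ω_arm) = −63(ω_ring−ω_arm),  ω_sun = 0, ω_arm = 1
ω_ring = 1 − (27/63)(0−1) = 10/7
exact speed ratio = 10/7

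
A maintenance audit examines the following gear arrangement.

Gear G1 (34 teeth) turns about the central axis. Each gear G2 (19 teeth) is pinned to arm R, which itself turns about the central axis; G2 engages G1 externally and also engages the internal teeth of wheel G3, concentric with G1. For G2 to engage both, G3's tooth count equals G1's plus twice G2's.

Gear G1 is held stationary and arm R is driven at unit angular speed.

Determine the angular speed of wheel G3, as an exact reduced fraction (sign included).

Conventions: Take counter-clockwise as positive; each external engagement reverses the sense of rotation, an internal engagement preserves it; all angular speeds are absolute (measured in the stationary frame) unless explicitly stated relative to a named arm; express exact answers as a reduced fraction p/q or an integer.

class = planetary set [G3 = 34+2·19 = 72; Willis about the carrier]
ring teeth: 34 + 2·19 = 72
34(ω_sun−ω_arm) = −72(ω_ring−ω_arm),  ω_sun = 0, ω_arm = 1
ω_ring = 1 − (34/72)(0−1) = 53/36
exact speed ratio = 53/36

53/36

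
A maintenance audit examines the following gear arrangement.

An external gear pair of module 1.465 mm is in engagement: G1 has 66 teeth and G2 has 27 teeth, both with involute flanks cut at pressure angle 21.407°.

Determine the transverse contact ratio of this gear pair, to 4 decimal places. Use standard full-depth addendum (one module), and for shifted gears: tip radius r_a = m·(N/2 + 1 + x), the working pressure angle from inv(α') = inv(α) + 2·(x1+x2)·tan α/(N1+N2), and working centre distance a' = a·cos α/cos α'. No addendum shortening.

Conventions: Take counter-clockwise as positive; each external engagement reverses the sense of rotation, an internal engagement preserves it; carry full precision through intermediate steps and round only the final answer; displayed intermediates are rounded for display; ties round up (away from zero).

1.6483

single-mesh involute tooth geometry (66T engaging 27T at module 1.465)
base radii: r_b1 = 45.009738, r_b2 = 18.413075
tip radii: r_a1 = 49.810000, r_a2 = 21.242500
no profile shift: α' = α, a' = a
action lengths: √(r_a1²−r_b1²) = 21.334470, √(r_a2²−r_b2²) = 10.592568
base pitch p_b = π·m·cos α = 4.284917
CR = (21.334470 + 10.592568 − 68.122500·sin 21.40700°)/4.284917 = 1.648333
contact ratio ≈ 1.6483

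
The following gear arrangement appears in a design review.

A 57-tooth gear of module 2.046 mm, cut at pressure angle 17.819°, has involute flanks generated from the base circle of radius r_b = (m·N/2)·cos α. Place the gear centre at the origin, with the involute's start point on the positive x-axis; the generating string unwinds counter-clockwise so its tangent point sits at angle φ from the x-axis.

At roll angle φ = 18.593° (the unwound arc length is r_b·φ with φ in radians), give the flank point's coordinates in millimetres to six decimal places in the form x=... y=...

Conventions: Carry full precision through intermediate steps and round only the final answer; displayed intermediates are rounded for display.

topology: single-mesh involute geometry — m = 2.046, N = 57
pitch radius r_p = m·N/2 = 2.046·57/2 = 58.311000
base radius r_b = r_p·cos α = 58.311000·cos 17.819° = 55.513703
roll angle φ = 18.593° = 0.32450907 rad
x = r_b·(cos φ + φ·sin φ) = 58.360167
y = r_b·(sin φ − φ·cos φ) = 0.625719

x=58.360167 y=0.625719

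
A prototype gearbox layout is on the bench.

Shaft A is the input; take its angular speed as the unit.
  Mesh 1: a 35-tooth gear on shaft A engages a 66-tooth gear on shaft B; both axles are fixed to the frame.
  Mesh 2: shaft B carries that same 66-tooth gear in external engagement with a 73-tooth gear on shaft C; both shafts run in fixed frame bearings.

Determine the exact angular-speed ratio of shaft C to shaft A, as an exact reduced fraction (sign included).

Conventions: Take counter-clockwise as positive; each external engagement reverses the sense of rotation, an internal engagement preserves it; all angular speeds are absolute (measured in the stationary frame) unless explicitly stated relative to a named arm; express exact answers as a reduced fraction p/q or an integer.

class = fixed-axis compound train [2 meshes; 2 ratios multiply, 2 sense flips]
mesh 1 [35T→66T]: running ratio 35/66, sense −
mesh 2 [66T→73T]: running ratio 35/73, sense +
ω_out/ω_in = 35/73

35/73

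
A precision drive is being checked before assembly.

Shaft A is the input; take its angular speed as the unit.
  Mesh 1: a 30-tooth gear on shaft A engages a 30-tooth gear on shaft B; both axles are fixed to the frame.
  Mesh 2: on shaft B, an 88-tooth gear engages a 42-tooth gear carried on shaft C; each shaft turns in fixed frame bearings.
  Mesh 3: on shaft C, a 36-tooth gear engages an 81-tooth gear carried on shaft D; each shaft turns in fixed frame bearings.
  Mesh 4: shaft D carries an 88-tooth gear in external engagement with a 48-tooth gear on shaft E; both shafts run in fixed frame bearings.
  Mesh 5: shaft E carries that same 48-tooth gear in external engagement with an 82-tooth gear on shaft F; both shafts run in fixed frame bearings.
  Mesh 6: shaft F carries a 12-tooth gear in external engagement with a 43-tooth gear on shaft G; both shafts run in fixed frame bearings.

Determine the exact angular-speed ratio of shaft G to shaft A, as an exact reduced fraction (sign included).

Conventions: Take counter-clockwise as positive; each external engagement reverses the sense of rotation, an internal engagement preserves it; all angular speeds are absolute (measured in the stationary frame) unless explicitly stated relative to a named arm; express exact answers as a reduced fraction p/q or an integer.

class = fixed-axis compound train [6 meshes; 6 ratios multiply, 6 sense flips]
mesh 1 [30T→30T]: running ratio 1, sense −
mesh 2 [88T→42T]: running ratio 44/21, sense +
mesh 3 [36T→81T]: running ratio 176/189, sense −
mesh 4 [88T→48T]: running ratio 968/567, sense +
mesh 5 [48T→82T]: running ratio 7744/7749, sense −
mesh 6 [12T→43T]: running ratio 30976/111069, sense +
ω_out/ω_in = 30976/111069

30976/111069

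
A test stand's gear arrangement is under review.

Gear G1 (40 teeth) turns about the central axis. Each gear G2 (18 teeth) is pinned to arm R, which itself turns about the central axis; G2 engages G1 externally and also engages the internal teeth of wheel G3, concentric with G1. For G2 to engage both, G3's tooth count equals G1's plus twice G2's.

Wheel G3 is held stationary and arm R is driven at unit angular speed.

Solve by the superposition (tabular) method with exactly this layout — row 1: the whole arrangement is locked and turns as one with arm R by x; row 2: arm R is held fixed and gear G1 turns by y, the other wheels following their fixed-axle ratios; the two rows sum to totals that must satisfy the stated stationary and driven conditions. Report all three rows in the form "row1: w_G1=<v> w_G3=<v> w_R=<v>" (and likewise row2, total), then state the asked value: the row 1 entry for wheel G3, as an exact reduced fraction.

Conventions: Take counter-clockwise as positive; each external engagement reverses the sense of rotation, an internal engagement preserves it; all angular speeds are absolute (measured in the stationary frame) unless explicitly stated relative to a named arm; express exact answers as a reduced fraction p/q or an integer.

class = planetary set [G3 = 40+2·18 = 76; Willis about the carrier]
row 1: whole set turns with the arm by x
row 2 — arm fixed, fixed-axis ratios: sun y, ring −(40/76)·y, arm 0
boundary: total ω_ring = x − (40/76)·y = 0 and total ω_arm = x = 1  ⇒  y = 19/10, x = 1
row 2 ring = −(40/76)·19/10 = -1
totals (row 1 + row 2): sun 1 + 19/10 = 29/10, ring 1 + (-1) = 0, arm 1 + 0 = 1
asked cell (row1, ring) = 1

row1: w_G1=1 w_G3=1 w_R=1
row2: w_G1=19/10 w_G3=-1 w_R=0
total: w_G1=29/10 w_G3=0 w_R=1
asked value: 1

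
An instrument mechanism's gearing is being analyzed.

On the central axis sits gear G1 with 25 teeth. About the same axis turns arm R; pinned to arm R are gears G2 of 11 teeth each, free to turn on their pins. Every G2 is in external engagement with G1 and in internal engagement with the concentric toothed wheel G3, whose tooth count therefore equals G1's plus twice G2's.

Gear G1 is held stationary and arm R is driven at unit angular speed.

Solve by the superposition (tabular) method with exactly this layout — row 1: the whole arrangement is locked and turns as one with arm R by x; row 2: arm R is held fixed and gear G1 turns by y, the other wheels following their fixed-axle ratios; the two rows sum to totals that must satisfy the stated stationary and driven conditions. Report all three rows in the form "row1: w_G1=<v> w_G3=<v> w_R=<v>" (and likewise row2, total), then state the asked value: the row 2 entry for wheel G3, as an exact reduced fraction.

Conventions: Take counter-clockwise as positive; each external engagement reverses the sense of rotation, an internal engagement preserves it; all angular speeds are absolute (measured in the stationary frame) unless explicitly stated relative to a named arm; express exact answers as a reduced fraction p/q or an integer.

class = planetary set [G3 = 25+2·11 = 47; Willis about the carrier]
superposition row 1 [locked train]: every member turns x
row 2 — arm fixed, fixed-axis ratios: sun y, ring −(25/47)·y, arm 0
boundary: total ω_sun = x + y = 0 and total ω_arm = x = 1  ⇒  y = -1, x = 1
row 2 ring = −(25/47)·(-1) = 25/47
totals (row 1 + row 2): sun 1 + (-1) = 0, ring 1 + 25/47 = 72/47, arm 1 + 0 = 1
asked cell (row2, ring) = 25/47

row1: w_G1=1 w_G3=1 w_R=1
row2: w_G1=-1 w_G3=25/47 w_R=0
total: w_G1=0 w_G3=72/47 w_R=1
asked value: 25/47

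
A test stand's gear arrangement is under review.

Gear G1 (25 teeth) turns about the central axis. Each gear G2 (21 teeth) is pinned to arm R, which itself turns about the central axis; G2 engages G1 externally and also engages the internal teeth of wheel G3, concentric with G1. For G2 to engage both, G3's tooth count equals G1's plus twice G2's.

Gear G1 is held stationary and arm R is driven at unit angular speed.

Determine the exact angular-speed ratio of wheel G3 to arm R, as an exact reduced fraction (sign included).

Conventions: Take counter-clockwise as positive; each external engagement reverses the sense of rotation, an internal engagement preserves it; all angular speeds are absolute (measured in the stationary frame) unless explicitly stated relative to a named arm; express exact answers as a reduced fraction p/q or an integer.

92/67

planetary set (25T centre, 21T on arm, 67T internal) — Willis relation
ring teeth: 25 + 2·21 = 67
25(ω_sun−ω_arm) = −67(ω_ring−ω_arm),  ω_sun = 0, ω_arm = 1
ω_ring = 1 − (25/67)(0−1) = 92/67
ω_out/ω_in = 92/67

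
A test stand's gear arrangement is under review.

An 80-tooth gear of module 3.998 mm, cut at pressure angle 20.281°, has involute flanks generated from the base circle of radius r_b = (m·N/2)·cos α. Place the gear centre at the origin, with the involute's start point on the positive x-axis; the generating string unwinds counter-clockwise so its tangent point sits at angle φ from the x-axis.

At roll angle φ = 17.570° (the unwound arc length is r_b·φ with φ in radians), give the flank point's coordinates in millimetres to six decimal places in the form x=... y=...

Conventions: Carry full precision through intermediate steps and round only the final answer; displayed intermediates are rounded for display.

x=156.893671 y=1.428381

topology: single-mesh involute geometry — m = 3.998, N = 80
pitch radius r_p = m·N/2 = 3.998·80/2 = 159.920000
base radius r_b = r_p·cos α = 159.920000·cos 20.281° = 150.005589
roll angle φ = 17.570° = 0.30665435 rad
x = r_b·(cos φ + φ·sin φ) = 156.893671
y = r_b·(sin φ − φ·cos φ) = 1.428381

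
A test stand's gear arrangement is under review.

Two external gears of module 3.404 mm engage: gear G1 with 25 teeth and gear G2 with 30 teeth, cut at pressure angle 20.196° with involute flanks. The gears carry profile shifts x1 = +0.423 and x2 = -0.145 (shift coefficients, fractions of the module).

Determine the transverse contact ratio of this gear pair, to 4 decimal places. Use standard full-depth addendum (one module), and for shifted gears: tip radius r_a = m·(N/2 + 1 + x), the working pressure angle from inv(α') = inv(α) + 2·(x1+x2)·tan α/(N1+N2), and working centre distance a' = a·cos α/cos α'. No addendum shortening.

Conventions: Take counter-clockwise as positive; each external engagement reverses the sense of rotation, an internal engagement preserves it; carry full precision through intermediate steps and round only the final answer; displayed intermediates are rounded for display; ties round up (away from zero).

class = single-mesh tooth geometry [involute pair 25T × 30T, m = 3.404]
base radii: r_b1 = 39.933904, r_b2 = 47.920684
tip radii: r_a1 = 47.393892, r_a2 = 53.970420
inv(α') = inv(20.196°) + 2·(+0.423-0.145)·tan α/(25+30) = 0.01908102  ⇒  α' = 21.65254°
a' = a·cos α / cos α' = 93.6100·cos 20.196°/cos 21.65254° = 94.524367
action lengths: √(r_a1²−r_b1²) = 25.523799, √(r_a2²−r_b2²) = 24.827691
base pitch p_b = π·m·cos α = 10.036485
CR = (25.523799 + 24.827691 − 94.524367·sin 21.65254°)/10.036485 = 1.541792
contact ratio ≈ 1.5418

1.5418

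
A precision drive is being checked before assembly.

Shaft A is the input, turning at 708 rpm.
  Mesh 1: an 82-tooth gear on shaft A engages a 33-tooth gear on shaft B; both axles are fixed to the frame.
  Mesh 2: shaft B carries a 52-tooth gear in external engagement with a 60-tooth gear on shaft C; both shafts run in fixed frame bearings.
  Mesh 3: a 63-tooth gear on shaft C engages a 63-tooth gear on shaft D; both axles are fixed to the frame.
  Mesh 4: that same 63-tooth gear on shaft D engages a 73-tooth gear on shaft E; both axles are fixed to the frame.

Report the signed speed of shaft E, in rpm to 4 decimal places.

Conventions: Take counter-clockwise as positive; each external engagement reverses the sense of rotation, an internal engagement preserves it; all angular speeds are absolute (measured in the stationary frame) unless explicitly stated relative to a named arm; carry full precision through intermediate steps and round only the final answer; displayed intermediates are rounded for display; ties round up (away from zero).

+1315.8396 rpm

class = fixed-axis compound train [4 meshes; 4 ratios multiply, 4 sense flips]
mesh 1 [82T→33T]: ω = 708.0000×82/33 = 1759.2727 rpm, sense flips to −
mesh 2 [52T→60T]: ω = 1759.2727×52/60 = 1524.7030 rpm, sense flips to +
mesh 3 [63T→63T]: ω = 1524.7030×63/63 = 1524.7030 rpm, sense flips to −
mesh 4 [63T→73T]: ω = 1524.7030×63/73 = 1315.8396 rpm, sense flips to +
signed output speed = +1315.8396 rpm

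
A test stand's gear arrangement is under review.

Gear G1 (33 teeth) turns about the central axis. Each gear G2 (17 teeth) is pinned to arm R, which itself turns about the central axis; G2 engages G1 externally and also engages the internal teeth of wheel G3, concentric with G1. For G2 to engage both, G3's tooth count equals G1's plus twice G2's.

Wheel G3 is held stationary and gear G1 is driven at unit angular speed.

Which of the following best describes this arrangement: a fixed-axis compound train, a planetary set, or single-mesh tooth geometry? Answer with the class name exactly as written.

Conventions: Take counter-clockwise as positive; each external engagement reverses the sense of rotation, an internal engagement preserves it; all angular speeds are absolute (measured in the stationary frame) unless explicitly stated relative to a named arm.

planetary set

planetary set (33T centre, 17T on arm, 67T internal) — Willis relation
classification: planetary set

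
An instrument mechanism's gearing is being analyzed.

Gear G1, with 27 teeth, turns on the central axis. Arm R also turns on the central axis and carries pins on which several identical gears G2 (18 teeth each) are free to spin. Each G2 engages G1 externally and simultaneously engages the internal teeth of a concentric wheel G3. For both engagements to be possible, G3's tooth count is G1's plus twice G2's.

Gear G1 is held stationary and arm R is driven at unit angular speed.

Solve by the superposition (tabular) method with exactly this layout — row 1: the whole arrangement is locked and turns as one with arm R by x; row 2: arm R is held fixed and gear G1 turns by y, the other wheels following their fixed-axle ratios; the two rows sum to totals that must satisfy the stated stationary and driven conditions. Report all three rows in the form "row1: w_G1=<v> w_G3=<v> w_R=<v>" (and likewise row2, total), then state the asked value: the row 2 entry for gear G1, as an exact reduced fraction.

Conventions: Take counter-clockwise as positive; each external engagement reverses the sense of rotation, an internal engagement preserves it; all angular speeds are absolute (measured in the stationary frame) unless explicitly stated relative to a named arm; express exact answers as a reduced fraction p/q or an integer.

recognized (axles ride arm R): planetary set, 27/18/63 teeth
superposition row 1 [locked train]: every member turns x
superposition row 2 [arm held]: sun y, ring −(27/63)·y, arm 0
boundary: total ω_sun = x + y = 0 and total ω_arm = x = 1  ⇒  y = -1, x = 1
row 2 ring = −(27/63)·(-1) = 3/7
totals (row 1 + row 2): sun 1 + (-1) = 0, ring 1 + 3/7 = 10/7, arm 1 + 0 = 1
asked cell (row2, sun) = -1

row1: w_G1=1 w_G3=1 w_R=1
row2: w_G1=-1 w_G3=3/7 w_R=0
total: w_G1=0 w_G3=10/7 w_R=1
asked value: -1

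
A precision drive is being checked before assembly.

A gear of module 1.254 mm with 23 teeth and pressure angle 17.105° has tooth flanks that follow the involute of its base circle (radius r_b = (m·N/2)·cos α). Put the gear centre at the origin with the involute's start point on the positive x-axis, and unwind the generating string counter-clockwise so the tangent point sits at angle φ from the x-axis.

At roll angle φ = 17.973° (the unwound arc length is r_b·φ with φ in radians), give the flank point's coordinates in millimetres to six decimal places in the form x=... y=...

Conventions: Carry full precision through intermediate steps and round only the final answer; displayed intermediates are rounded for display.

x=14.444661 y=0.140424

class = single-mesh tooth geometry [base-circle involute, m = 1.254, 23T]
pitch radius r_p = m·N/2 = 1.254·23/2 = 14.421000
base radius r_b = r_p·cos α = 14.421000·cos 17.105° = 13.783121
roll angle φ = 17.973° = 0.31368803 rad
x = r_b·(cos φ + φ·sin φ) = 14.444661
y = r_b·(sin φ − φ·cos φ) = 0.140424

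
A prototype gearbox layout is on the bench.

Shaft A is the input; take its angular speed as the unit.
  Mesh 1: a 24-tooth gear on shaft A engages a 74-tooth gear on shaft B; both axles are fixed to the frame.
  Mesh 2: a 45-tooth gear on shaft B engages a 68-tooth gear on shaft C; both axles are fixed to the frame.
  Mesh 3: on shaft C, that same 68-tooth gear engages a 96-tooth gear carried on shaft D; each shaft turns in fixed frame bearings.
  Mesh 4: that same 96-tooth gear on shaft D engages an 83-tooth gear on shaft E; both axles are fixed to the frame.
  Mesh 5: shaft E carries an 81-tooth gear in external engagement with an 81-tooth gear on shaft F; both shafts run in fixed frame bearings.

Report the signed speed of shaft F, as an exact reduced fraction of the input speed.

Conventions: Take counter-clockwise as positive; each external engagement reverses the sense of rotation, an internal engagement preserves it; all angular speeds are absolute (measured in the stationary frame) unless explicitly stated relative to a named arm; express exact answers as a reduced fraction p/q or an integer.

-540/3071

5-mesh fixed-axis compound train (all bearings frame-fixed)
mesh 1 [24T→74T]: |ω|/ω_in = 1×24/74 = 12/37, sense flips to −
mesh 2 [45T→68T]: |ω|/ω_in = (12/37)×45/68 = 135/629, sense flips to +
mesh 3 [68T→96T]: |ω|/ω_in = (135/629)×68/96 = 45/296, sense flips to −
mesh 4 [96T→83T]: |ω|/ω_in = (45/296)×96/83 = 540/3071, sense flips to +
mesh 5 [81T→81T]: |ω|/ω_in = (540/3071)×81/81 = 540/3071, sense flips to −
signed output speed (× input speed) = -540/3071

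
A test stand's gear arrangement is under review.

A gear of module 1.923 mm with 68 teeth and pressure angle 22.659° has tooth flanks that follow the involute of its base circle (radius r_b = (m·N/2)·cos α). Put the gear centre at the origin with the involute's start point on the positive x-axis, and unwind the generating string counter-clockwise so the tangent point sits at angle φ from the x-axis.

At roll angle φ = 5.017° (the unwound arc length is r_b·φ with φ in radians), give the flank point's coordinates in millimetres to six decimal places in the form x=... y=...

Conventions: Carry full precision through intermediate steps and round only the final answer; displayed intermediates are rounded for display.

class = single-mesh tooth geometry [base-circle involute, m = 1.923, 68T]
pitch radius r_p = m·N/2 = 1.923·68/2 = 65.382000
base radius r_b = r_p·cos α = 65.382000·cos 22.659° = 60.335425
roll angle φ = 5.017° = 0.08756317 rad
x = r_b·(cos φ + φ·sin φ) = 60.566287
y = r_b·(sin φ − φ·cos φ) = 0.013492

x=60.566287 y=0.013492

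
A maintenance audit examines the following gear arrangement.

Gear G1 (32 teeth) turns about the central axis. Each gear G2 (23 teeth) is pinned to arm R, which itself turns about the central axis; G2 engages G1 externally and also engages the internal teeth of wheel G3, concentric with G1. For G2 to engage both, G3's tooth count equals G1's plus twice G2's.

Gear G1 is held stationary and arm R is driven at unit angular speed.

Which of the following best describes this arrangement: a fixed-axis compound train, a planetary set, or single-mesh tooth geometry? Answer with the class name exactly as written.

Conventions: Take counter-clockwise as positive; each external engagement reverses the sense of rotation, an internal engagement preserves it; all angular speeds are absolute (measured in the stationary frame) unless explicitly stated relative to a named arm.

planetary set

planetary set (32T centre, 23T on arm, 78T internal) — Willis relation
classification: planetary set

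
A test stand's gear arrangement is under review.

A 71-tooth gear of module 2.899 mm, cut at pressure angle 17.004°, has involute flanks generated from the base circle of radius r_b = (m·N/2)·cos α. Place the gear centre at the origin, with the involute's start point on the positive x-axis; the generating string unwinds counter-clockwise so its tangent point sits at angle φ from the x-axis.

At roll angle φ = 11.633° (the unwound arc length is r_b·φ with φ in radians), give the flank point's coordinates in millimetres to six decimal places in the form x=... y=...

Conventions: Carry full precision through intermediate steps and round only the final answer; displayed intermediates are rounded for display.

single-mesh involute tooth geometry (71T wheel at module 2.899)
pitch radius r_p = m·N/2 = 2.899·71/2 = 102.914500
base radius r_b = r_p·cos α = 102.914500·cos 17.004° = 98.415525
roll angle φ = 11.633° = 0.20303415 rad
x = r_b·(cos φ + φ·sin φ) = 100.423153
y = r_b·(sin φ − φ·cos φ) = 0.273438

x=100.423153 y=0.273438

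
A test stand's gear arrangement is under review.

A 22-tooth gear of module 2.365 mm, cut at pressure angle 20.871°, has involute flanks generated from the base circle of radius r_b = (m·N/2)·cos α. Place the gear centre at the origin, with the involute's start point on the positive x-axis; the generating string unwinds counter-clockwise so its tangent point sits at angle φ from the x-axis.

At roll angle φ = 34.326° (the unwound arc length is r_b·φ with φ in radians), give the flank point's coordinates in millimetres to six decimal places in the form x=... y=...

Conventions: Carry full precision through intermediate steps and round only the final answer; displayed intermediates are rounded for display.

topology: single-mesh involute geometry — m = 2.365, N = 22
pitch radius r_p = m·N/2 = 2.365·22/2 = 26.015000
base radius r_b = r_p·cos α = 26.015000·cos 20.871° = 24.308024
roll angle φ = 34.326° = 0.59910172 rad
x = r_b·(cos φ + φ·sin φ) = 28.286675
y = r_b·(sin φ − φ·cos φ) = 1.680589

x=28.286675 y=1.680589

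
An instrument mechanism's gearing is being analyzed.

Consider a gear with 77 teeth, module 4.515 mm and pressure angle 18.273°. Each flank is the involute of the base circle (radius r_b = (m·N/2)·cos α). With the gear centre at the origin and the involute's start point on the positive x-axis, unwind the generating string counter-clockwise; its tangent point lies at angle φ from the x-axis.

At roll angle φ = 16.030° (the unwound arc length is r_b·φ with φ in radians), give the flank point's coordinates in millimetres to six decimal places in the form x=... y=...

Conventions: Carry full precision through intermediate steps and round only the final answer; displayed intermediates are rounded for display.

x=171.396186 y=1.195515

single-mesh involute tooth geometry (77T wheel at module 4.515)
pitch radius r_p = m·N/2 = 4.515·77/2 = 173.827500
base radius r_b = r_p·cos α = 173.827500·cos 18.273° = 165.061959
roll angle φ = 16.030° = 0.27977628 rad
x = r_b·(cos φ + φ·sin φ) = 171.396186
y = r_b·(sin φ − φ·cos φ) = 1.195515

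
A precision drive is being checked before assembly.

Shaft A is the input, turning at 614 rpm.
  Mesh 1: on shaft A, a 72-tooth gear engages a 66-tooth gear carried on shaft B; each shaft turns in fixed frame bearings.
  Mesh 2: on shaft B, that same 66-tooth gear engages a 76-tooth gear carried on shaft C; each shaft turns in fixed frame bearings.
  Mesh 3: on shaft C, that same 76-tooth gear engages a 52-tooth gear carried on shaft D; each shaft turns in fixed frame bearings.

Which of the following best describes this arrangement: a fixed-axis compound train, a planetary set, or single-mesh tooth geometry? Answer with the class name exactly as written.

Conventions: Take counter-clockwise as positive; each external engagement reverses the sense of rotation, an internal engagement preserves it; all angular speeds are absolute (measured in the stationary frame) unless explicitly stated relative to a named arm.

class = fixed-axis compound train [3 meshes; 3 ratios multiply, 3 sense flips]
classification: fixed-axis compound train

fixed-axis compound train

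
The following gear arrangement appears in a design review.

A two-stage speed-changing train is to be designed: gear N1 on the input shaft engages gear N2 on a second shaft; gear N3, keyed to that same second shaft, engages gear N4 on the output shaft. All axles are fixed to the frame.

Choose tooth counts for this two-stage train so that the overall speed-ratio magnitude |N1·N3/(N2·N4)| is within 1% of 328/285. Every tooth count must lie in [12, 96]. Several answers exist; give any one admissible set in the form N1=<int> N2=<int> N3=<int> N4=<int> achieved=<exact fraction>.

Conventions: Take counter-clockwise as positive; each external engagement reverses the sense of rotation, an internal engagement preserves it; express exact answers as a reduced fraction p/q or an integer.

topology: fixed-axis compound train — 2 stages, target 328/285
target = 328/285 in lowest terms: an exact hit needs N1·N3 = k·328 and N2·N4 = k·285 for one integer k, every count in [12, 96]; additionally prefer no 1:1 stage (N1 ≠ N2, N3 ≠ N4)
k = 1: no 1:1-free in-range split of k·328 and k·285 into factor pairs; take k = 2
k = 2: N1·N3 = 656 = 16·41, N2·N4 = 570 = 15·38
achieved = 16·41/(15·38) = 328/285; |achieved − target| = 0 ≤ 82/7125 ✓

N1=16 N2=15 N3=41 N4=38 achieved=328/285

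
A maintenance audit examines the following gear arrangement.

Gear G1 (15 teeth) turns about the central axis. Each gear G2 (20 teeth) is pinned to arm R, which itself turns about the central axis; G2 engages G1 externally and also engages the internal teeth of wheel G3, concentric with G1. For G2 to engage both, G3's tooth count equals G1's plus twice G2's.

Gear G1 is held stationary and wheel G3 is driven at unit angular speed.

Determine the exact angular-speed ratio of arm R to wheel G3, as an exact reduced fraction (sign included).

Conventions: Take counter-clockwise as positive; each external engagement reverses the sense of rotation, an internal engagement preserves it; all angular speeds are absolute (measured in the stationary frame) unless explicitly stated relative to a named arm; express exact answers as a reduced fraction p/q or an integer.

11/14

topology: planetary set — G1 15T / G2 20T / G3 55T, arm = carrier (Willis)
ring teeth: 15 + 2·20 = 55
15(ω_sun−ω_arm) = −55(ω_ring−ω_arm),  ω_sun = 0, ω_ring = 1
15(0−ω_arm) = −55(1−ω_arm)  ⇒  70·ω_arm = 55  ⇒  ω_arm = 11/14
ω_out/ω_in = 11/14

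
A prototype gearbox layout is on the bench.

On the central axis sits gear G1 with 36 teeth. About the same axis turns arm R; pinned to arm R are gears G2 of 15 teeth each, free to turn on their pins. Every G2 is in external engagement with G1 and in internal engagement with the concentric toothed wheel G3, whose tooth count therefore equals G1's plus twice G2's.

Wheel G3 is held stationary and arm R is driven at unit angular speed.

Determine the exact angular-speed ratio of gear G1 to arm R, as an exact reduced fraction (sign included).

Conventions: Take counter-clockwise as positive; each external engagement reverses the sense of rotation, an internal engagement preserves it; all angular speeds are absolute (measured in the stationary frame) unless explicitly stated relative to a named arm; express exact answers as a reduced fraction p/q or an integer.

planetary set (36T centre, 15T on arm, 66T internal) — Willis relation
ring teeth: 36 + 2·15 = 66
36(ω_sun−ω_arm) = −66(ω_ring−ω_arm),  ω_ring = 0, ω_arm = 1
ω_sun = 1 − (66/36)(0−1) = 17/6
ω_out/ω_in = 17/6

17/6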